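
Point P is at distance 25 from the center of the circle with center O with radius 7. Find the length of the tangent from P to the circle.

Let T be the point of tangency. Then OT ⊥ PT (radius ⊥ tangent).
In right triangle OTP: OP² = OT² + PT²
25² = 7² + PT²
PT² = 576, PT = 24

24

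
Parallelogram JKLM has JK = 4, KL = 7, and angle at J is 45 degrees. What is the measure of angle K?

Opposite sides of a parallelogram are parallel, so consecutive angles form co-interior angles on a transversal.
Co-interior angles sum to 180°, giving angle K = 180 - 45 = 135 degrees.

135 degrees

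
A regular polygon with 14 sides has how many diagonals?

The number of diagonals in an n-gon is n(n - 3)/2.
For n = 14: 14(14 - 3)/2 = 14 × 11 / 2 = 77.

77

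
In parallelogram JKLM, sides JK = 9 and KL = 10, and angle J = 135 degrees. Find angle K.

Opposite sides of a parallelogram are parallel, so consecutive angles form co-interior angles on a transversal.
Co-interior angles sum to 180°, giving angle K = 180 - 135 = 45 degrees.

45 degrees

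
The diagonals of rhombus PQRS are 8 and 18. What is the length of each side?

In a rhombus, the diagonals bisect each other perpendicularly, creating four congruent right triangles.
Each triangle has legs 4 (half of 8) and 9 (half of 18).
The hypotenuse of each right triangle is a side of the rhombus:
side = sqrt(4^2 + 9^2) = sqrt(97)

sqrt(97)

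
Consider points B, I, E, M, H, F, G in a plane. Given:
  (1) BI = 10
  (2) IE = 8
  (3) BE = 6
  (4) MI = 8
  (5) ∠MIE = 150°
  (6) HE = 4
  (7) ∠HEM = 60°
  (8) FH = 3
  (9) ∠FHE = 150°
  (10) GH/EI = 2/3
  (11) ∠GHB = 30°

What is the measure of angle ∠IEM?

Step 1: By the law of cosines on triangle EIM: EM² = 8² + 8² − 2·8·8·cos(150°) = 238.85, so EM ≈ 15.45.
Step 2: By the inverse law of cosines on triangle IEM: cos(∠IEM) = (8² + 15.45² − 8²) / (2·8·15.45) = 238.85/247.28 = 0.9659, so ∠IEM = 15°.

Therefore, the measure of angle ∠IEM = 15°.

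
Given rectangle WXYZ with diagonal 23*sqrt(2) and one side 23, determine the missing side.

b = sqrt(d^2 - a^2) = sqrt(1058 - 529) = sqrt(529) = 23

23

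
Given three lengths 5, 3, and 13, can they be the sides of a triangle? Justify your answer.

Check the triangle inequality: 5 + 3 = 8 ≤ 13.
Since the sum of two sides does not exceed the third, no triangle can be formed.

No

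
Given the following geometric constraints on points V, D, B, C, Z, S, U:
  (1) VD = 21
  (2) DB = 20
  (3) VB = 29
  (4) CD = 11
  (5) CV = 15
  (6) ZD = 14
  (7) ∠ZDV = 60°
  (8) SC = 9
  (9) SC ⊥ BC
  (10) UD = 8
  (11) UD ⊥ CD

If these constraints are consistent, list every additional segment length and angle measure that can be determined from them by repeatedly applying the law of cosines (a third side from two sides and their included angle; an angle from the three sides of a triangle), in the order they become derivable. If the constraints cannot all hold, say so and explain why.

The constraints are consistent. Derivable facts, in order:
After 1 step:
- CU = √185
- VZ = 7·√7
- ∠BDV = 90°
- ∠BVD = 43.6°
- ∠CDV = 43.16°
- ∠CVD = 30.11°
- ∠DBV = 46.4°
- ∠DCV = 106.73°
After 2 steps:
- ∠CUD = 53.97°
- ∠DCU = 36.03°
- ∠DVZ = 40.89°
- ∠DZV = 79.11°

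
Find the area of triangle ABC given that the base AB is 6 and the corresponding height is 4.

Area = (1/2) * base * height
Area = (1/2) * 6 * 4
Area = 12

12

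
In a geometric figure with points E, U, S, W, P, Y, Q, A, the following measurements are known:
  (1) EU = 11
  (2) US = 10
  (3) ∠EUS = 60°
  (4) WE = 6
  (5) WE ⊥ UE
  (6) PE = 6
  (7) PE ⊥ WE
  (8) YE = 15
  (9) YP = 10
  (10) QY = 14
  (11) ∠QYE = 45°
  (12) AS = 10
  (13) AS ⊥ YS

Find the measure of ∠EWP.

Step 1: By the law of cosines on triangle WEP: WP² = 6² + 6² − 2·6·6·cos(90°) = 72, so WP = 6·√2.
Step 2: By the inverse law of cosines on triangle EWP: cos(∠EWP) = (6² + (6·√2)² − 6²) / (2·6·6·√2) = 72/101.82 = 0.7071, so ∠EWP = 45°.

Therefore, the measure of angle ∠EWP = 45°.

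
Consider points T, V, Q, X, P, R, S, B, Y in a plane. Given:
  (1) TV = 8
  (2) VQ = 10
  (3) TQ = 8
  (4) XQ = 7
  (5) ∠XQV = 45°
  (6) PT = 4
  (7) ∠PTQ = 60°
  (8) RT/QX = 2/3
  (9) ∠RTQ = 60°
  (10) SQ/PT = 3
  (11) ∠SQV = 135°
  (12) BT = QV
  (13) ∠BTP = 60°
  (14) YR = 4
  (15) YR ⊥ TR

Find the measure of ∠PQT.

Step 1: By the law of cosines on triangle QTP: QP² = 8² + 4² − 2·8·4·cos(60°) = 48, so QP = 4·√3.
Step 2: By the inverse law of cosines on triangle PQT: cos(∠PQT) = ((4·√3)² + 8² − 4²) / (2·4·√3·8) = 96/110.85 = 0.866, so ∠PQT = 30°.

Therefore, the measure of angle ∠PQT = 30°.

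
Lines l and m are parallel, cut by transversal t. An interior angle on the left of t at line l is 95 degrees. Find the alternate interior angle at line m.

Alternate interior angles lie on opposite sides of the transversal, between the parallel lines.
By the alternate interior angle theorem, they are equal: 95 degrees.

95 degrees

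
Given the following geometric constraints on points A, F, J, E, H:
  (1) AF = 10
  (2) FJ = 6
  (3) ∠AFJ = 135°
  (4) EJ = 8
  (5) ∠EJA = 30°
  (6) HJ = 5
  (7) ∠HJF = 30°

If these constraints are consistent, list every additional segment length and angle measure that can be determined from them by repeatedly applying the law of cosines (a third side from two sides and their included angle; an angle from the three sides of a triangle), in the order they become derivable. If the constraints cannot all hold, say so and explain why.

The constraints are consistent. Derivable facts, in order:
After 1 step:
- AJ ≈ 14.86
- FH ≈ 3.01
After 2 steps:
- AE ≈ 8.88
- ∠AJF = 28.41°
- ∠FAJ = 16.59°
- ∠FHJ = 93.74°
- ∠HFJ = 56.26°
After 3 steps:
- ∠AEJ = 123.24°
- ∠EAJ = 26.76°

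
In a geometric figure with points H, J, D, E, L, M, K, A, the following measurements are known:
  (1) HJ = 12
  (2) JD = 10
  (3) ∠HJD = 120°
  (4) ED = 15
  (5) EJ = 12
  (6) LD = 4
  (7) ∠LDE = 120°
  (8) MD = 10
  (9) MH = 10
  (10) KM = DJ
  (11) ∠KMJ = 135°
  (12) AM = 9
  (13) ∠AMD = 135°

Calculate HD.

Step 1: By the law of cosines on triangle HJD: HD² = 12² + 10² − 2·12·10·cos(120°) = 364, so HD = 2·√91.

Therefore, the length of HD = 2·√91.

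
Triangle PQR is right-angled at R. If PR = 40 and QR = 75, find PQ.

In a right triangle, the square of the hypotenuse equals the sum of the squares of the two legs.
The legs are 40 and 75, so the hypotenuse = sqrt(1600 + 5625) = sqrt(7225) = 85.

85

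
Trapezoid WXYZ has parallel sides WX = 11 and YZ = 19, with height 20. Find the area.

Area of a trapezoid = (base1 + base2) * height / 2
Area = (11 + 19) * 20 / 2
Area = 30 * 20 / 2
Area = 600 / 2
Area = 300

300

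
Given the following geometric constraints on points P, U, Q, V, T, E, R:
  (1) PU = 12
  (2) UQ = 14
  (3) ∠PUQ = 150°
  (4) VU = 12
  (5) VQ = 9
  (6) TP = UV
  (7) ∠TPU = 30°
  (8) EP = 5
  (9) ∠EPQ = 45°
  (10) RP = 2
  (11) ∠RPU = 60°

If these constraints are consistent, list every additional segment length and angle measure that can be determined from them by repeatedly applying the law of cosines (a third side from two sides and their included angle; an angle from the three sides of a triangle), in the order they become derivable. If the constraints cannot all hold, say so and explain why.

The constraints are consistent. Derivable facts, in order:
After 1 step:
- PQ ≈ 25.12
- UR = 2·√31
- UT ≈ 6.21
- ∠QUV = 39.57°
- ∠QVU = 82.28°
- ∠UQV = 58.14°
After 2 steps:
- QE ≈ 21.87
- ∠PQU = 13.82°
- ∠PRU = 111.05°
- ∠PTU = 75°
- ∠PUR = 8.95°
- ∠PUT = 75°
- ∠QPU = 16.18°
After 3 steps:
- ∠EQP = 9.3°
- ∠PEQ = 125.7°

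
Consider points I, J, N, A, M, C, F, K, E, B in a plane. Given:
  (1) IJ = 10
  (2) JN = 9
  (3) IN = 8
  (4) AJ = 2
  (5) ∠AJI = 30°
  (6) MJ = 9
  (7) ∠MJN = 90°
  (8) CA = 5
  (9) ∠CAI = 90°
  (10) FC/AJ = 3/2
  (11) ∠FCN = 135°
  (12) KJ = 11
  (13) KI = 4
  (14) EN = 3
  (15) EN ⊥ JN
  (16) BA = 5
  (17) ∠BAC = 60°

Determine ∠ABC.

Step 1: By the law of cosines on triangle BAC: BC² = 5² + 5² − 2·5·5·cos(60°) = 25, so BC = 5.
Step 2: By the inverse law of cosines on triangle ABC: cos(∠ABC) = (5² + 5² − 5²) / (2·5·5) = 25/50 = 0.5, so ∠ABC = 60°.

Therefore, the measure of angle ∠ABC = 60°.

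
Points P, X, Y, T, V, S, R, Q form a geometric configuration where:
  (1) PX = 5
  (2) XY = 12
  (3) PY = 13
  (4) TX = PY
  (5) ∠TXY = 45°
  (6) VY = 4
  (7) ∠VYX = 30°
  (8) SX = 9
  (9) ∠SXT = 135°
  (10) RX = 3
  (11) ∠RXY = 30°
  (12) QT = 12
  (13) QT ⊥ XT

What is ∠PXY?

Step 1: By the inverse law of cosines on triangle PXY: cos(∠PXY) = (5² + 12² − 13²) / (2·5·12) = 0/120 = 0, so ∠PXY = 90°.

Therefore, the measure of angle ∠PXY = 90°.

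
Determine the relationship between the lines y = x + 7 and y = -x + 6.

Slope of line 1: m1 = 1
Slope of line 2: m2 = -1
m1 * m2 = (1) * (-1) = -1 = -1, so the lines are perpendicular.

Perpendicular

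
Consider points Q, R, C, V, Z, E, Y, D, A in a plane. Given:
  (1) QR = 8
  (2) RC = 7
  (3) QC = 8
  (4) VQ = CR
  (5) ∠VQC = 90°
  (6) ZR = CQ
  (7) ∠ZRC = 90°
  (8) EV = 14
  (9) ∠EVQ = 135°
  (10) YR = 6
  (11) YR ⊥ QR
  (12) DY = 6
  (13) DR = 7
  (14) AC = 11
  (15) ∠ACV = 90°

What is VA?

From the given relations: VQ = CR = 7.
Step 1: By the law of cosines on triangle CQV: CV² = 8² + 7² − 2·8·7·cos(90°) = 113, so CV = √113.
Step 2: By the law of cosines on triangle VCA: VA² = √113² + 11² − 2·√113·11·cos(90°) = 234, so VA = 3·√26.

Therefore, the length of VA = 3·√26.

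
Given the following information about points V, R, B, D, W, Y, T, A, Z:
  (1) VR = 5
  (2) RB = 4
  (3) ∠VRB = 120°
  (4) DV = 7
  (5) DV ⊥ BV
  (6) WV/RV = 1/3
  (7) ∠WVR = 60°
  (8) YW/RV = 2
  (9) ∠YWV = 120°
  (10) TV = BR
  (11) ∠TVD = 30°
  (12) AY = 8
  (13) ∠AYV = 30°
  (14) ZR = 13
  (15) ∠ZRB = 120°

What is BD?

Step 1: By the law of cosines on triangle BRV: BV² = 4² + 5² − 2·4·5·cos(120°) = 61, so BV = √61.
Step 2: By the law of cosines on triangle BVD: BD² = √61² + 7² − 2·√61·7·cos(90°) = 110, so BD = √110.

Therefore, the length of BD = √110.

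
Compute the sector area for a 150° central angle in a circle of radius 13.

Sector area = πr² × θ/360
= π × 13² × 5/12
= π × 169 × 5/12
= 845*pi/12

845*pi/12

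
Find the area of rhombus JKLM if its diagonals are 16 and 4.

Area = (16 * 4) / 2 = 64 / 2 = 32

32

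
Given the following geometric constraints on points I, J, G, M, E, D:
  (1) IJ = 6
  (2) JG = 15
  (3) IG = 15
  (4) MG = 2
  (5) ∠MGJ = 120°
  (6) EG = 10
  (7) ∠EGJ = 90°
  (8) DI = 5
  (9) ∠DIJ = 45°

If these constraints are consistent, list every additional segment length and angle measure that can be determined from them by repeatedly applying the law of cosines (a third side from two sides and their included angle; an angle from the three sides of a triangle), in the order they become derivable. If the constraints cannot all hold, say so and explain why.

The constraints are consistent. Derivable facts, in order:
After 1 step:
- JD ≈ 4.31
- JE = 5·√13
- JM ≈ 16.09
- ∠GIJ = 78.46°
- ∠GJI = 78.46°
- ∠IGJ = 23.07°
After 2 steps:
- ∠DJI = 55.12°
- ∠EJG = 33.69°
- ∠GEJ = 56.31°
- ∠GJM = 6.18°
- ∠GMJ = 53.82°
- ∠IDJ = 79.88°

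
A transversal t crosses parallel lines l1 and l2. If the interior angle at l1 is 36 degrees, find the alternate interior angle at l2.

Alternate interior angles formed by parallel lines and a transversal are equal.
The given angle is 36 degrees.
The alternate interior angle = 36 degrees.

36 degrees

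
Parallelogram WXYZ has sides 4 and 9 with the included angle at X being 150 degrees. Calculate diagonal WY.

Using the law of cosines:
d^2 = 4^2 + 9^2 - 2(4)(9)cos(150 degrees)
d^2 = 16 + 81 - 72*-sqrt(3)/2
d^2 = 36*sqrt(3) + 97
d = sqrt(36*sqrt(3) + 97)

sqrt(36*sqrt(3) + 97)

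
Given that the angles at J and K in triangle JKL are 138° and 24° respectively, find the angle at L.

Let angle L = x. Then 138 + 24 + x = 180.
x = 180 - 162 = 18 degrees.

18 degrees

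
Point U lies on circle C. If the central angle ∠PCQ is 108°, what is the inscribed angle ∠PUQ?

By the inscribed angle theorem, the inscribed angle is half the central angle.
Inscribed angle = 108° / 2 = 54°

54°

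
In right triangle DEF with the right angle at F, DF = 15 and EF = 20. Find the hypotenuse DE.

In a right triangle, the square of the hypotenuse equals the sum of the squares of the two legs.
The legs are 15 and 20, so the hypotenuse = sqrt(225 + 400) = sqrt(625) = 25.

25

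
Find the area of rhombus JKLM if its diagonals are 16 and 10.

Area = (16 * 10) / 2 = 160 / 2 = 80

80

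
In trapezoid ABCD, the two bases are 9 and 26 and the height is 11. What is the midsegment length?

The midsegment of a trapezoid = (base1 + base2) / 2
midsegment = (9 + 26) / 2
midsegment = 35 / 2
midsegment = 35/2

35/2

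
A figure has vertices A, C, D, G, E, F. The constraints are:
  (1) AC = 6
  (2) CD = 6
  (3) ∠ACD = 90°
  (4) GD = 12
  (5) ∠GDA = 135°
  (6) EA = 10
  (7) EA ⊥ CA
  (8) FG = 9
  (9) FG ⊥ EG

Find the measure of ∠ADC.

Step 1: By the law of cosines on triangle DCA: DA² = 6² + 6² − 2·6·6·cos(90°) = 72, so DA = 6·√2.
Step 2: By the inverse law of cosines on triangle ADC: cos(∠ADC) = ((6·√2)² + 6² − 6²) / (2·6·√2·6) = 72/101.82 = 0.7071, so ∠ADC = 45°.

Therefore, the measure of angle ∠ADC = 45°.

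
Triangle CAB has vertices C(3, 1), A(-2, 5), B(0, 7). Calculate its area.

Shoelace: Area = (1/2)|3(5-7) + -2(7-1) + 0(1-5)| = (1/2)(18) = 9

9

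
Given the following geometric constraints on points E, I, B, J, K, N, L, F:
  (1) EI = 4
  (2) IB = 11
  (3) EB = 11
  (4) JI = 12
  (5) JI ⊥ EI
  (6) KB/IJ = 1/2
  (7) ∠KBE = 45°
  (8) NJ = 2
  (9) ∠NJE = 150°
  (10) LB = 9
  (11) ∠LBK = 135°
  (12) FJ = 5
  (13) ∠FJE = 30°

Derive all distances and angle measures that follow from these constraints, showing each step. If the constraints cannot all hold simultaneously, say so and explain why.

The constraints are consistent.

From the given relations:
  KB = 1/2·IJ = 1/2·12 = 6

Step 1: From EI = 4, IJ = 12, and ∠EIJ = 90°, by the law of cosines:
  EJ² = EI² + IJ² - 2·EI·IJ·cos(90°) = 16 + 144 - 0 = 160
  EJ = 4·√10

Step 2: From EB = 11, BK = 6, and ∠EBK = 45°, by the law of cosines:
  EK² = EB² + BK² - 2·EB·BK·cos(45°) = 121 + 36 - 93.34 = 63.66
  EK ≈ 7.98

Step 3: From KB = 6, BL = 9, and ∠KBL = 135°, by the law of cosines:
  KL² = KB² + BL² - 2·KB·BL·cos(135°) = 36 + 81 + 76.37 = 193.4
  KL ≈ 13.91

Step 4: From EB = 11, EI = 4, BI = 11, by the inverse law of cosines:
  cos(∠BEI) = (EB² + EI² - BI²) / (2·EB·EI)
  ∠BEI = 79.52°

Step 5: From IB = 11, IE = 4, BE = 11, by the inverse law of cosines:
  cos(∠BIE) = (IB² + IE² - BE²) / (2·IB·IE)
  ∠BIE = 79.52°

Step 6: From BE = 11, BI = 11, EI = 4, by the inverse law of cosines:
  cos(∠EBI) = (BE² + BI² - EI²) / (2·BE·BI)
  ∠EBI = 20.95°

Step 7: From EJ = 4·√10, JN = 2, and ∠EJN = 150°, by the law of cosines:
  EN² = EJ² + JN² - 2·EJ·JN·cos(150°) = 160 + 4 + 43.82 = 207.8
  EN ≈ 14.42

Step 8: From EJ = 4·√10, JF = 5, and ∠EJF = 30°, by the law of cosines:
  EF² = EJ² + JF² - 2·EJ·JF·cos(30°) = 160 + 25 - 109.5 = 75.46
  EF ≈ 8.69

Step 9: From EB = 11, EK = 7.98, BK = 6, by the inverse law of cosines:
  cos(∠BEK) = (EB² + EK² - BK²) / (2·EB·EK)
  ∠BEK = 32.12°

Step 10: From EI = 4, EJ = 4·√10, IJ = 12, by the inverse law of cosines:
  cos(∠IEJ) = (EI² + EJ² - IJ²) / (2·EI·EJ)
  ∠IEJ = 71.57°

Step 11: From JE = 4·√10, JI = 12, EI = 4, by the inverse law of cosines:
  cos(∠EJI) = (JE² + JI² - EI²) / (2·JE·JI)
  ∠EJI = 18.43°

Step 12: From KB = 6, KE = 7.98, BE = 11, by the inverse law of cosines:
  cos(∠BKE) = (KB² + KE² - BE²) / (2·KB·KE)
  ∠BKE = 102.88°

Step 13: From KB = 6, KL = 13.91, BL = 9, by the inverse law of cosines:
  cos(∠BKL) = (KB² + KL² - BL²) / (2·KB·KL)
  ∠BKL = 27.24°

Step 14: From LB = 9, LK = 13.91, BK = 6, by the inverse law of cosines:
  cos(∠BLK) = (LB² + LK² - BK²) / (2·LB·LK)
  ∠BLK = 17.76°

Step 15: From EF = 8.69, EJ = 4·√10, FJ = 5, by the inverse law of cosines:
  cos(∠FEJ) = (EF² + EJ² - FJ²) / (2·EF·EJ)
  ∠FEJ = 16.73°

Step 16: From EJ = 4·√10, EN = 14.42, JN = 2, by the inverse law of cosines:
  cos(∠JEN) = (EJ² + EN² - JN²) / (2·EJ·EN)
  ∠JEN = 3.98°

Step 17: From NE = 14.42, NJ = 2, EJ = 4·√10, by the inverse law of cosines:
  cos(∠ENJ) = (NE² + NJ² - EJ²) / (2·NE·NJ)
  ∠ENJ = 26.02°

Step 18: From FE = 8.69, FJ = 5, EJ = 4·√10, by the inverse law of cosines:
  cos(∠EFJ) = (FE² + FJ² - EJ²) / (2·FE·FJ)
  ∠EFJ = 133.27°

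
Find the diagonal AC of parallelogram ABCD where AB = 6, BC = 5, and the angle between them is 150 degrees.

Using the law of cosines:
d^2 = 6^2 + 5^2 - 2(6)(5)cos(150 degrees)
d^2 = 36 + 25 - 60*-sqrt(3)/2
d^2 = 30*sqrt(3) + 61
d = sqrt(30*sqrt(3) + 61)

sqrt(30*sqrt(3) + 61)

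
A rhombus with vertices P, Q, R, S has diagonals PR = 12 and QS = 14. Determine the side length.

The diagonals of a rhombus bisect each other at right angles.
Half-diagonals: 12/2 = 6 and 14/2 = 7
side = sqrt(6^2 + 7^2)
side = sqrt(36 + 49)
side = sqrt(85)

sqrt(85)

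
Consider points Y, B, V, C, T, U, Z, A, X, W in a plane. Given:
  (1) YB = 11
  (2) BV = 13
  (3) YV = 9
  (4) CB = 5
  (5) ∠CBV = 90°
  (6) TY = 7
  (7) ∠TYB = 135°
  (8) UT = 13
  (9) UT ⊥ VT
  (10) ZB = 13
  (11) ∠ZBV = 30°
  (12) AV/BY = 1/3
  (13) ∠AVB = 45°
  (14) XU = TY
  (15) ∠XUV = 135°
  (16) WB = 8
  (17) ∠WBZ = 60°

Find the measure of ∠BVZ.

Step 1: By the law of cosines on triangle VBZ: VZ² = 13² + 13² − 2·13·13·cos(30°) = 45.28, so VZ ≈ 6.73.
Step 2: By the inverse law of cosines on triangle BVZ: cos(∠BVZ) = (13² + 6.73² − 13²) / (2·13·6.73) = 45.28/174.96 = 0.2588, so ∠BVZ = 75°.

Therefore, the measure of angle ∠BVZ = 75°.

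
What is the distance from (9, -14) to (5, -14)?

d = sqrt((-4)^2 + (0)^2) = sqrt(16) = 4

4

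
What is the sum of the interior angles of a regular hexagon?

The sum of interior angles of an n-sided polygon is (n - 2) * 180.
For n = 6: (6 - 2) * 180 = 4 * 180 = 720 degrees.

720 degrees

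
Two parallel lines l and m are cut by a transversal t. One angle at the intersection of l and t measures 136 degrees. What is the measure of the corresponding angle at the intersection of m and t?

Corresponding angles are equal: 136 degrees.

136 degrees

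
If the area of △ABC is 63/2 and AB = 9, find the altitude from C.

height = 2 * 63/2 / 9 = 7

7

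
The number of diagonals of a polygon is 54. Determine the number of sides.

Using d = n(n - 3)/2, we solve 54 = n(n - 3)/2.
So n(n - 3) = 108.
Testing n = 12: 12 * 9 = 108 = 108. Correct.
The polygon has 12 sides.

12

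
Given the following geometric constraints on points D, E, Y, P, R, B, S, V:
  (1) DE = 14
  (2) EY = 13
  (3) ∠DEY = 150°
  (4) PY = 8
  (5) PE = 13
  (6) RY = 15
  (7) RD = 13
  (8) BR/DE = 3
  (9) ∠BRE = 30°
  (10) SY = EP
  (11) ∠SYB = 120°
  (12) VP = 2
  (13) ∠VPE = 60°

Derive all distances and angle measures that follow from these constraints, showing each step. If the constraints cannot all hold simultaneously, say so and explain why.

The constraints are consistent.

From the given relations:
  BR = 3·DE = 3·14 = 42
  SY = EP = 13

Step 1: From DE = 14, EY = 13, and ∠DEY = 150°, by the law of cosines:
  DY² = DE² + EY² - 2·DE·EY·cos(150°) = 196 + 169 + 315.2 = 680.2
  DY ≈ 26.08

Step 2: From EP = 13, PV = 2, and ∠EPV = 60°, by the law of cosines:
  EV² = EP² + PV² - 2·EP·PV·cos(60°) = 169 + 4 - 26 = 147
  EV = 7·√3

Step 3: From EP = 13, EY = 13, PY = 8, by the inverse law of cosines:
  cos(∠PEY) = (EP² + EY² - PY²) / (2·EP·EY)
  ∠PEY = 35.84°

Step 4: From YE = 13, YP = 8, EP = 13, by the inverse law of cosines:
  cos(∠EYP) = (YE² + YP² - EP²) / (2·YE·YP)
  ∠EYP = 72.08°

Step 5: From PE = 13, PY = 8, EY = 13, by the inverse law of cosines:
  cos(∠EPY) = (PE² + PY² - EY²) / (2·PE·PY)
  ∠EPY = 72.08°

Step 6: From DE = 14, DY = 26.08, EY = 13, by the inverse law of cosines:
  cos(∠EDY) = (DE² + DY² - EY²) / (2·DE·DY)
  ∠EDY = 14.43°

Step 7: From DR = 13, DY = 26.08, RY = 15, by the inverse law of cosines:
  cos(∠RDY) = (DR² + DY² - RY²) / (2·DR·DY)
  ∠RDY = 22.99°

Step 8: From EP = 13, EV = 7·√3, PV = 2, by the inverse law of cosines:
  cos(∠PEV) = (EP² + EV² - PV²) / (2·EP·EV)
  ∠PEV = 8.21°

Step 9: From YD = 26.08, YE = 13, DE = 14, by the inverse law of cosines:
  cos(∠DYE) = (YD² + YE² - DE²) / (2·YD·YE)
  ∠DYE = 15.57°

Step 10: From YD = 26.08, YR = 15, DR = 13, by the inverse law of cosines:
  cos(∠DYR) = (YD² + YR² - DR²) / (2·YD·YR)
  ∠DYR = 19.79°

Step 11: From RD = 13, RY = 15, DY = 26.08, by the inverse law of cosines:
  cos(∠DRY) = (RD² + RY² - DY²) / (2·RD·RY)
  ∠DRY = 137.22°

Step 12: From VE = 7·√3, VP = 2, EP = 13, by the inverse law of cosines:
  cos(∠EVP) = (VE² + VP² - EP²) / (2·VE·VP)
  ∠EVP = 111.79°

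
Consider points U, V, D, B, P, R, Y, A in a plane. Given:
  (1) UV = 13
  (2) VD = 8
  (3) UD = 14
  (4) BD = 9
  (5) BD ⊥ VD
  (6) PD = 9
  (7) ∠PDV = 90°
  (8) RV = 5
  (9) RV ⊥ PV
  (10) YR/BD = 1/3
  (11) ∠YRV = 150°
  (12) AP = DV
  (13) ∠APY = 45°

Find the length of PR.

Step 1: By the law of cosines on triangle VDP: VP² = 8² + 9² − 2·8·9·cos(90°) = 145, so VP = √145.
Step 2: By the law of cosines on triangle PVR: PR² = √145² + 5² − 2·√145·5·cos(90°) = 170, so PR = √170.

Therefore, the length of PR = √170.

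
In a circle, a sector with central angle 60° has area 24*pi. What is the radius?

r² = 360 × 24*pi / (π × 60) = 144, so r = 12.

12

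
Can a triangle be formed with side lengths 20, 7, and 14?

Yes.
The triangle inequality requires that the sum of any two sides exceeds the third.
Here 7 + 14 = 21 > 20, so the condition is met.

Yes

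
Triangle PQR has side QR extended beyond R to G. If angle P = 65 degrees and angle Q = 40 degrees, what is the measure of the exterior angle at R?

The interior angle at R is 180 - 65 - 40 = 75 degrees.
The exterior angle and interior angle at R are supplementary:
Exterior angle = 180 - 75 = 105 degrees.

105 degrees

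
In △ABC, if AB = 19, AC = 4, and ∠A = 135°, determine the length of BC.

When two sides and the included angle are known, the law of cosines gives the third side.
c^2 = a^2 + b^2 - 2ab cos(C) generalizes the Pythagorean theorem to non-right triangles.
Here: BC^2 = 361 + 16 - 152*(-sqrt(2)/2) = 76*sqrt(2) + 377
BC = sqrt(76*sqrt(2) + 377)

sqrt(76*sqrt(2) + 377)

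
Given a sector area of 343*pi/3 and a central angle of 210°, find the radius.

r² = 360 × 343*pi/3 / (π × 210) = 196, so r = 14.

14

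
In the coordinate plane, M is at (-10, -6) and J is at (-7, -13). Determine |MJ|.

d = sqrt((3)^2 + (-7)^2) = sqrt(58)

sqrt(58)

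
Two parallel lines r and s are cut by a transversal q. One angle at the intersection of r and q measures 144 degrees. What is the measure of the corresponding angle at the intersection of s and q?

Corresponding angles are equal: 144 degrees.

144 degrees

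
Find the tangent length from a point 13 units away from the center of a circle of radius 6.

The tangent, radius, and line from the external point to the center form a right triangle.
The right angle is where the tangent meets the radius.
By the Pythagorean theorem: tangent² + 6² = 13²
tangent² = 169 - 36 = 133
tangent = sqrt(133)

sqrt(133)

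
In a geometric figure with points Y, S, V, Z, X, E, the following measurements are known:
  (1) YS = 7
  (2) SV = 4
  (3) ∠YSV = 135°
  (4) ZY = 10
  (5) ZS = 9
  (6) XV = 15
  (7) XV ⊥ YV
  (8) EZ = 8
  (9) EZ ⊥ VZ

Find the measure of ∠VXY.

Step 1: By the law of cosines on triangle VSY: VY² = 4² + 7² − 2·4·7·cos(135°) = 104.6, so VY ≈ 10.23.
Step 2: By the law of cosines on triangle XVY: XY² = 15² + 10.23² − 2·15·10.23·cos(90°) = 329.6, so XY ≈ 18.15.
Step 3: By the inverse law of cosines on triangle VXY: cos(∠VXY) = (15² + 18.15² − 10.23²) / (2·15·18.15) = 450/544.65 = 0.8262, so ∠VXY = 34.29°.

Therefore, the measure of angle ∠VXY = 34.29°.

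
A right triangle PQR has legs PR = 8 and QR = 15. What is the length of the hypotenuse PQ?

PQ = sqrt(8^2 + 15^2) = sqrt(289) = 17

17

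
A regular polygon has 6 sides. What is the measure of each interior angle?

Each interior angle of a regular n-gon is (n - 2) * 180 / n.
For n = 6: (6 - 2) * 180 / 6 = 720/6 = 120 degrees.

120 degrees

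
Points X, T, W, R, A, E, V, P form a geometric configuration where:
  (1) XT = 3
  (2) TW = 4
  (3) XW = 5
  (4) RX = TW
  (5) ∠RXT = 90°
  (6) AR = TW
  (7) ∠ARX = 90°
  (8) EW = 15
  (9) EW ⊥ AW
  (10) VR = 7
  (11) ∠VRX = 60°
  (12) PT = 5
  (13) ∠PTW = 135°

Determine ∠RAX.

From the given relations: AR = TW = 4; RX = TW = 4.
Step 1: By the law of cosines on triangle ARX: AX² = 4² + 4² − 2·4·4·cos(90°) = 32, so AX = 4·√2.
Step 2: By the inverse law of cosines on triangle RAX: cos(∠RAX) = (4² + (4·√2)² − 4²) / (2·4·4·√2) = 32/45.25 = 0.7071, so ∠RAX = 45°.

Therefore, the measure of angle ∠RAX = 45°.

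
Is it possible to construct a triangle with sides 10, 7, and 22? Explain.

Check the triangle inequality: 10 + 7 = 17 ≤ 22.
Since the sum of two sides does not exceed the third, no triangle can be formed.

No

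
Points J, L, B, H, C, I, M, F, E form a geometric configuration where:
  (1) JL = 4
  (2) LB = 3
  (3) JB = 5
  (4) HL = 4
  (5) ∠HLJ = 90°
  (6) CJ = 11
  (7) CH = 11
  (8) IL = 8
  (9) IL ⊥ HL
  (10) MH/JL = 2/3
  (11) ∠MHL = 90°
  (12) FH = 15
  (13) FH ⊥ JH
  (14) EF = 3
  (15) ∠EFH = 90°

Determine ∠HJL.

Step 1: By the law of cosines on triangle JLH: JH² = 4² + 4² − 2·4·4·cos(90°) = 32, so JH = 4·√2.
Step 2: By the inverse law of cosines on triangle HJL: cos(∠HJL) = ((4·√2)² + 4² − 4²) / (2·4·√2·4) = 32/45.25 = 0.7071, so ∠HJL = 45°.

Therefore, the measure of angle ∠HJL = 45°.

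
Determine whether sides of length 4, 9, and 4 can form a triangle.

The longest side is 9. The other two sides sum to 4 + 4 = 8.
Since 8 ≤ 9, the two shorter sides cannot reach around to close the triangle.

No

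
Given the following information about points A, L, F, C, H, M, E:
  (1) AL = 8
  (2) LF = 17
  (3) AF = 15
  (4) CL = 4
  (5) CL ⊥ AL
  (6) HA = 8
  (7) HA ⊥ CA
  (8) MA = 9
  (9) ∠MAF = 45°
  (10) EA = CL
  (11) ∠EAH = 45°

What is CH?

Step 1: By the law of cosines on triangle CLA: CA² = 4² + 8² − 2·4·8·cos(90°) = 80, so CA = 4·√5.
Step 2: By the law of cosines on triangle CAH: CH² = (4·√5)² + 8² − 2·4·√5·8·cos(90°) = 144, so CH = 12.

Therefore, the length of CH = 12.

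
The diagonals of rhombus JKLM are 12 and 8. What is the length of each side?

The diagonals of a rhombus bisect each other at right angles.
Half-diagonals: 12/2 = 6 and 8/2 = 4
side = sqrt(6^2 + 4^2)
side = sqrt(36 + 16)
side = sqrt(52) = 2*sqrt(13)

2*sqrt(13)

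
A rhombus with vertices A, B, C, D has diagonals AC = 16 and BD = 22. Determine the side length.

In a rhombus, the diagonals bisect each other perpendicularly, creating four congruent right triangles.
Each triangle has legs 8 (half of 16) and 11 (half of 22).
The hypotenuse of each right triangle is a side of the rhombus:
side = sqrt(8^2 + 11^2) = sqrt(185)

sqrt(185)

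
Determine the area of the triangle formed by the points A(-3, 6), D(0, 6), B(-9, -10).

Using the Shoelace formula for a triangle:
Area = (1/2)|x0(y1 - y2) + x1(y2 - y0) + x2(y0 - y1)|
Area = (1/2)|-3(6 - -10) + 0(-10 - 6) + -9(6 - 6)|
Area = (1/2)|-48 + 0 + 0|
Area = (1/2)|-48|
Area = (1/2)(48)
Area = 24

24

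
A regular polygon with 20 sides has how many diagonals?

Each of the 20 vertices connects to 17 non-adjacent vertices via diagonals.
Total connections = 20 × 17 = 340, but each diagonal is counted twice.
Number of diagonals = 340 / 2 = 170.

170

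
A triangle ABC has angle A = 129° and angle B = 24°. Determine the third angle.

angle C = 180 - 129 - 24 = 27 degrees.

27 degrees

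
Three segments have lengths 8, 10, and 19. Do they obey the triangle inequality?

The longest side is 19. The other two sides sum to 8 + 10 = 18.
Since 18 ≤ 19, the two shorter sides cannot reach around to close the triangle.

No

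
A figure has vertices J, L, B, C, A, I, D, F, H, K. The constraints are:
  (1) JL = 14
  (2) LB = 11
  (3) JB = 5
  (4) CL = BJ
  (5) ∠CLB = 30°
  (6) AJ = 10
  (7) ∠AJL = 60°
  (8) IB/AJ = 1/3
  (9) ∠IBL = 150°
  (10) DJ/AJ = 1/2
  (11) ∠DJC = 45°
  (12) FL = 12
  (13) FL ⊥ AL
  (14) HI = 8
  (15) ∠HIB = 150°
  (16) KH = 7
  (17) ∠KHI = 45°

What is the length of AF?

Step 1: By the law of cosines on triangle LJA: LA² = 14² + 10² − 2·14·10·cos(60°) = 156, so LA = 2·√39.
Step 2: By the law of cosines on triangle ALF: AF² = (2·√39)² + 12² − 2·2·√39·12·cos(90°) = 300, so AF = 10·√3.

Therefore, the length of AF = 10·√3.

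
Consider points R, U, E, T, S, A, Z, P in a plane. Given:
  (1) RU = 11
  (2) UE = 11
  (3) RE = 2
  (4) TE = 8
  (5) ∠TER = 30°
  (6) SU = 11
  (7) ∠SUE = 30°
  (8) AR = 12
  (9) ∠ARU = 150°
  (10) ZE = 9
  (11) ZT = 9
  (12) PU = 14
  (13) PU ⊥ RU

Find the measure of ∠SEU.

Step 1: By the law of cosines on triangle EUS: ES² = 11² + 11² − 2·11·11·cos(30°) = 32.42, so ES ≈ 5.69.
Step 2: By the inverse law of cosines on triangle SEU: cos(∠SEU) = (5.69² + 11² − 11²) / (2·5.69·11) = 32.42/125.27 = 0.2588, so ∠SEU = 75°.

Therefore, the measure of angle ∠SEU = 75°.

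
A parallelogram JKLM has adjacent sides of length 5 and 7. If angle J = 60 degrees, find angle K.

Consecutive angles are supplementary: angle K = 180 - 60 = 120 degrees.

120 degrees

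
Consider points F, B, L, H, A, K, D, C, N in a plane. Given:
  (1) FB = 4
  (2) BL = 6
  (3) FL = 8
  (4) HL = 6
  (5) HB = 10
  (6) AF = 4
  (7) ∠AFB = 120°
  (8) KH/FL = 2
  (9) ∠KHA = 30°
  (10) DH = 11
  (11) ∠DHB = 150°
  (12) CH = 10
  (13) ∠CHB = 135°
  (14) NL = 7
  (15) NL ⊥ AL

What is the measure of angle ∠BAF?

Step 1: By the law of cosines on triangle AFB: AB² = 4² + 4² − 2·4·4·cos(120°) = 48, so AB = 4·√3.
Step 2: By the inverse law of cosines on triangle BAF: cos(∠BAF) = ((4·√3)² + 4² − 4²) / (2·4·√3·4) = 48/55.43 = 0.866, so ∠BAF = 30°.

Therefore, the measure of angle ∠BAF = 30°.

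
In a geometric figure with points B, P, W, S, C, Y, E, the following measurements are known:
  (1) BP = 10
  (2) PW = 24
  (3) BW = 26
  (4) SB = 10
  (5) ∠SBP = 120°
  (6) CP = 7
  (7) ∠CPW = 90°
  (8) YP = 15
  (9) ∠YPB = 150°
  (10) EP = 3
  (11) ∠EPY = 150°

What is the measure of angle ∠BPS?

Step 1: By the law of cosines on triangle PBS: PS² = 10² + 10² − 2·10·10·cos(120°) = 300, so PS = 10·√3.
Step 2: By the inverse law of cosines on triangle BPS: cos(∠BPS) = (10² + (10·√3)² − 10²) / (2·10·10·√3) = 300/346.41 = 0.866, so ∠BPS = 30°.

Therefore, the measure of angle ∠BPS = 30°.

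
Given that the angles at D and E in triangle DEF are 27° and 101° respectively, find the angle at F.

angle F = 180 - 27 - 101 = 52 degrees.

52 degrees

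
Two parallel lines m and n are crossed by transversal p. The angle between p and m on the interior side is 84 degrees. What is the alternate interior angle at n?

Alternate interior angles are equal: 84 degrees.

84 degrees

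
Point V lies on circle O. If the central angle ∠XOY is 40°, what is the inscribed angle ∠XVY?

Inscribed angle = 40° / 2 = 20° (inscribed angle theorem).

20°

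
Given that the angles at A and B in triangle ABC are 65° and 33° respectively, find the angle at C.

By the triangle angle sum property, the three interior angles of any triangle add up to 180°.
We know angle A = 65° and angle B = 33°, so their sum is 98°.
Therefore angle C = 180° - 98° = 82°.

82 degrees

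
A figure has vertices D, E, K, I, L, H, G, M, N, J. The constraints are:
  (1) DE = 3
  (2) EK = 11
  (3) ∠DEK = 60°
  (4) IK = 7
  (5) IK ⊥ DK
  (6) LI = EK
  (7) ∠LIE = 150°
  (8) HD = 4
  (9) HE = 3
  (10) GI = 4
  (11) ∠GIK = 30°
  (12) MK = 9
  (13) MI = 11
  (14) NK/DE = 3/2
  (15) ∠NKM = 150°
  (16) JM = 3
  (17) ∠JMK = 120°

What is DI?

Step 1: By the law of cosines on triangle DEK: DK² = 3² + 11² − 2·3·11·cos(60°) = 97, so DK = √97.
Step 2: By the law of cosines on triangle DKI: DI² = √97² + 7² − 2·√97·7·cos(90°) = 146, so DI = √146.

Therefore, the length of DI = √146.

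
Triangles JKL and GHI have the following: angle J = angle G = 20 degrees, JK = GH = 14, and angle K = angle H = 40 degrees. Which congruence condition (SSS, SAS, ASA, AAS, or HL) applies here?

Consider the given information: angle J = angle G = 20 degrees, JK = GH = 14, and angle K = angle H = 40 degrees
This is not SSS or AAS: SSS requires all three pairs of sides, but we don't have that. AAS requires two angles and a non-included side.
The correct criterion is ASA. Two pairs of corresponding angles and the included side are equal (Angle-Side-Angle).

ASA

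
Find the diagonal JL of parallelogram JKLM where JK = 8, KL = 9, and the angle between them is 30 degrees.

Law of cosines: d^2 = 8^2 + 9^2 - 2(8)(9)cos(30°) = 145 - 72*sqrt(3), so d = sqrt(145 - 72*sqrt(3)).

sqrt(145 - 72*sqrt(3))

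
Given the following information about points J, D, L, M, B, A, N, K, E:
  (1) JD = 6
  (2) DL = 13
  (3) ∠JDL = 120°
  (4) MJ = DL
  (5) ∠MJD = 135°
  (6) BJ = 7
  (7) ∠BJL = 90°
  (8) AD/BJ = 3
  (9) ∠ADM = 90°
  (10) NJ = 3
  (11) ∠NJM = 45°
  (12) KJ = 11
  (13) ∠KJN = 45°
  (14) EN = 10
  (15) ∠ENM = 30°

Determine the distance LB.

Step 1: By the law of cosines on triangle LDJ: LJ² = 13² + 6² − 2·13·6·cos(120°) = 283, so LJ ≈ 16.82.
Step 2: By the law of cosines on triangle LJB: LB² = 16.82² + 7² − 2·16.82·7·cos(90°) = 332, so LB = 2·√83.

Therefore, the length of LB = 2·√83.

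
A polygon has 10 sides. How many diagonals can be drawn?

The number of diagonals in an n-gon is n(n - 3)/2.
For n = 10: 10(10 - 3)/2 = 10 × 7 / 2 = 35.

35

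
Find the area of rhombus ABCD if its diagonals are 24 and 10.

The diagonals of a rhombus divide it into four right triangles.
Each triangle has legs 24/ 2 = 12 and 10/2 = 5, so each has area (1/2)*12*5 = 30.
Four such triangles give total area = (d1 * d2) / 2 = 120.

120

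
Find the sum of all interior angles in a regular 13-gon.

The sum of interior angles of an n-sided polygon is (n - 2) * 180.
For n = 13: (13 - 2) * 180 = 11 * 180 = 1980 degrees.

1980 degrees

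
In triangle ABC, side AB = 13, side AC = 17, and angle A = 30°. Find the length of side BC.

Law of cosines: BC^2 = 13^2 + 17^2 - 2(13)(17)cos(30°) = 458 - 221*sqrt(3), so BC = sqrt(458 - 221*sqrt(3)).

sqrt(458 - 221*sqrt(3))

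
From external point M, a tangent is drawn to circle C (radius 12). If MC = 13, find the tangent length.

The tangent, radius, and line from the external point to the center form a right triangle.
The right angle is where the tangent meets the radius.
By the Pythagorean theorem: tangent² + 12² = 13²
tangent² = 169 - 144 = 25
tangent = 5

5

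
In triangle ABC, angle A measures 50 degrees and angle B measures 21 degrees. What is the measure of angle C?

Let angle C = x. Then 50 + 21 + x = 180.
x = 180 - 71 = 109 degrees.

109 degrees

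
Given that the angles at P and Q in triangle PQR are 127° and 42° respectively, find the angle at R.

Let angle R = x. Then 127 + 42 + x = 180.
x = 180 - 169 = 11 degrees.

11 degrees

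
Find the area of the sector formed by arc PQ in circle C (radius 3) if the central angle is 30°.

The full circle has area πr² = π(3)² = 9*pi.
The sector covers 30° out of 360°, a fraction of 1/12.
Sector area = 9*pi × 1/12 = 3*pi/4.

3*pi/4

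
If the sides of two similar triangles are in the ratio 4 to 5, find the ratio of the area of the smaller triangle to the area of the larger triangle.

Area ratio = (side ratio)^2 = (4/5)^2 = 16:25.

16:25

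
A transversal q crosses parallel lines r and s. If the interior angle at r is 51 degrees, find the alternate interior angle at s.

Alternate interior angles are equal: 51 degrees.

51 degrees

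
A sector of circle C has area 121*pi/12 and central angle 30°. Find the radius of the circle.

The sector covers 30°/360° = 1/12 of the full circle.
Full circle area = 121*pi/12 / 1/12 = 121*pi.
Since full area = πr², we get r² = 121*pi/π = 121, so r = 11.

11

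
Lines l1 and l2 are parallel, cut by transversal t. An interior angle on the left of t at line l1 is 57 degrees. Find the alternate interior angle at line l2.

Alternate interior angles lie on opposite sides of the transversal, between the parallel lines.
By the alternate interior angle theorem, they are equal: 57 degrees.

57 degrees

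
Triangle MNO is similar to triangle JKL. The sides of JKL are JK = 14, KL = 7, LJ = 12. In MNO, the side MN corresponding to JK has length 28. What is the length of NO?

Similar triangles have proportional sides. Setting up the proportion:
MN / JK = NO / KL
28 / 14 = NO / 7
NO = 7 * 28 / 14 = 14.

14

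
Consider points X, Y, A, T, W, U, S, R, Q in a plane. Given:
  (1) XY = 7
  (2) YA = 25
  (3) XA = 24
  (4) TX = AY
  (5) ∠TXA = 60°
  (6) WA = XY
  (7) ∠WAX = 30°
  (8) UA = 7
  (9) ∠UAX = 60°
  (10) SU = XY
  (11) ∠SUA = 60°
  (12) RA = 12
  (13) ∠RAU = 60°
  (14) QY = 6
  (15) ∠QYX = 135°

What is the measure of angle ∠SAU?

From the given relations: SU = XY = 7.
Step 1: By the law of cosines on triangle AUS: AS² = 7² + 7² − 2·7·7·cos(60°) = 49, so AS = 7.
Step 2: By the inverse law of cosines on triangle SAU: cos(∠SAU) = (7² + 7² − 7²) / (2·7·7) = 49/98 = 0.5, so ∠SAU = 60°.

Therefore, the measure of angle ∠SAU = 60°.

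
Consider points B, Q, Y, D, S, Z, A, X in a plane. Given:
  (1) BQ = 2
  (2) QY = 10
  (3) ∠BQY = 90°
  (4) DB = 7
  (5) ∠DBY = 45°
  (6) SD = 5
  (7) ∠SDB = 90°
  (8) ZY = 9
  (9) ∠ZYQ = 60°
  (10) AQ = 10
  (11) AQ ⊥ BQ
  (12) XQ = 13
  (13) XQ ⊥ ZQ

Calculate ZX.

Step 1: By the law of cosines on triangle ZYQ: ZQ² = 9² + 10² − 2·9·10·cos(60°) = 91, so ZQ = √91.
Step 2: By the law of cosines on triangle ZQX: ZX² = √91² + 13² − 2·√91·13·cos(90°) = 260, so ZX = 2·√65.

Therefore, the length of ZX = 2·√65.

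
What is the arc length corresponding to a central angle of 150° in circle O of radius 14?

Arc length = 2π(14)(5/12) = 35*pi/3

35*pi/3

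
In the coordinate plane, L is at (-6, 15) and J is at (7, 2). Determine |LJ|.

The horizontal distance is |7 - -6| = 13 and the vertical distance is |2 - 15| = 13.
By the Pythagorean theorem, d = sqrt(13^2 + 13^2) = sqrt(338) = 13*sqrt(2).

13*sqrt(2)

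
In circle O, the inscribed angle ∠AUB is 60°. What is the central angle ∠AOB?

Central angle = 2 × 60° = 120° (inscribed angle theorem).

120°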